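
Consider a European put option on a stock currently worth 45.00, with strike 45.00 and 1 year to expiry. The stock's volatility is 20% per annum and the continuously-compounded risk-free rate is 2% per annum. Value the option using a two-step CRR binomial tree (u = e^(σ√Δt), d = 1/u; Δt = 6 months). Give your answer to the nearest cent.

CRR parameters: u = e^(σ√Δt) = e^(0.2·√0.5) = 1.1519, d = 1/u = 0.8681
Per-period rate: rΔt = 0.02·0.5 = 0.01, so R = e^0.01 = 1.0101
Risk-neutral probability p = (e^0.01 − 0.8681)/(1.1519 − 0.8681) = 0.1419/0.2838 = 0.5001
Terminal stock prices: S_uu = 59.71, S_ud = 45, S_dd = 33.91
Terminal payoffs (K − S): max(-14.71, 0) = 0, max(0, 0) = 0, max(11.09, 0) = 11.09
Node u (S = 51.84): V_u = e^(−0.01)·[0.5001·0.0000 + 0.4999·0.0000] = 0.0000
Node d (S = 39.07): V_d = e^(−0.01)·[0.5001·0.0000 + 0.4999·11.0863] = 5.4867
Node 0 (S = 45): V_0 = e^(−0.01)·[0.5001·0.0000 + 0.4999·5.4867] = 2.7154

2.72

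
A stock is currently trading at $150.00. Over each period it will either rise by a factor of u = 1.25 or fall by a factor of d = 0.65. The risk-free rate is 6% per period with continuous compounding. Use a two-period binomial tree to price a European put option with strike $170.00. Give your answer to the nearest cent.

Risk-neutral probability p = (e^0.06 − 0.65)/(1.25 − 0.65) = 0.4118/0.6000 = 0.6864
Terminal stock prices: S_uu = 234.4, S_ud = 121.9, S_dd = 63.38
Terminal payoffs (K − S): max(-64.38, 0) = 0, max(48.12, 0) = 48.12, max(106.6, 0) = 106.6
Node u (S = 187.5): V_u = e^(−0.06)·[0.6864·0.0000 + 0.3136·48.1250] = 14.2134
Node d (S = 97.5): V_d = e^(−0.06)·[0.6864·48.1250 + 0.3136·106.6250] = 62.6000
Node 0 (S = 150): V_0 = e^(−0.06)·[0.6864·14.2134 + 0.3136·62.6000] = 27.6763

$27.68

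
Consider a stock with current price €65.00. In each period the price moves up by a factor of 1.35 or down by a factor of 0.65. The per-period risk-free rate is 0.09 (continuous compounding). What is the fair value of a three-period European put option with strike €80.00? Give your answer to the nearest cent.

€11.66

Risk-neutral probability p = (e^0.09 − 0.65)/(1.35 − 0.65) = 0.4442/0.7000 = 0.6345
Terminal stock prices: S_uuu = 159.9, S_uud = 77, S_udd = 37.07, S_ddd = 17.85
Terminal payoffs (K − S): max(-79.92, 0) = 0, max(2.999, 0) = 2.999, max(42.93, 0) = 42.93, max(62.15, 0) = 62.15
Node uu (S = 118.5): V_uu = e^(−0.09)·[0.6345·0.0000 + 0.3655·2.9994] = 1.0018
Node ud (S = 57.04): V_ud = e^(−0.09)·[0.6345·2.9994 + 0.3655·42.9256] = 16.0770
Node dd (S = 27.46): V_dd = e^(−0.09)·[0.6345·42.9256 + 0.3655·62.1494] = 45.6520
Node u (S = 87.75): V_u = e^(−0.09)·[0.6345·1.0018 + 0.3655·16.0770] = 5.9509
Node d (S = 42.25): V_d = e^(−0.09)·[0.6345·16.0770 + 0.3655·45.6520] = 24.5716
Node 0 (S = 65): V_0 = e^(−0.09)·[0.6345·5.9509 + 0.3655·24.5716] = 11.6582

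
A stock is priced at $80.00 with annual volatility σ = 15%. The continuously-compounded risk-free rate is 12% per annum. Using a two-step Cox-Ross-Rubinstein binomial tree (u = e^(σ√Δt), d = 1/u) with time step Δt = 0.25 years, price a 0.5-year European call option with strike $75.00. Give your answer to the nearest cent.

CRR parameters: u = e^(σ√Δt) = e^(0.15·√0.25) = 1.0779, d = 1/u = 0.9277
Per-period rate: rΔt = 0.12·0.25 = 0.03, so R = e^0.03 = 1.0305
Risk-neutral probability p = (e^0.03 − 0.9277)/(1.0779 − 0.9277) = 0.1027/0.1501 = 0.6841
Terminal stock prices: S_uu = 92.95, S_ud = 80, S_dd = 68.86
Terminal payoffs (S − K): max(17.95, 0) = 17.95, max(5, 0) = 5, max(-6.143, 0) = 0
Node u (S = 86.23): V_u = e^(−0.03)·[0.6841·17.9467 + 0.3159·5.0000] = 13.4473
Node d (S = 74.22): V_d = e^(−0.03)·[0.6841·5.0000 + 0.3159·0.0000] = 3.3194
Node 0 (S = 80): V_0 = e^(−0.03)·[0.6841·13.4473 + 0.3159·3.3194] = 9.9450

$9.95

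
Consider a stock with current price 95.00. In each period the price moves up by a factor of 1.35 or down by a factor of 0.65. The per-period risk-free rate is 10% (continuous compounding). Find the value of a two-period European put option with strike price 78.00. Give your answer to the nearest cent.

Risk-neutral probability p = (e^0.1 − 0.65)/(1.35 − 0.65) = 0.4552/0.7000 = 0.6502
Terminal stock prices: S_uu = 173.1, S_ud = 83.36, S_dd = 40.14
Terminal payoffs (K − S): max(-95.14, 0) = 0, max(-5.362, 0) = 0, max(37.86, 0) = 37.86
Node u (S = 128.2): V_u = e^(−0.1)·[0.6502·0.0000 + 0.3498·0.0000] = 0.0000
Node d (S = 61.75): V_d = e^(−0.1)·[0.6502·0.0000 + 0.3498·37.8625] = 11.9824
Node 0 (S = 95): V_0 = e^(−0.1)·[0.6502·0.0000 + 0.3498·11.9824] = 3.7921

3.79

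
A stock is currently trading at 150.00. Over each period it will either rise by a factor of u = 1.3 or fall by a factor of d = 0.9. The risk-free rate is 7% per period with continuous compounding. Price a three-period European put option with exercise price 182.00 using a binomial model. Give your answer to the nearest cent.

18.99

Risk-neutral probability p = (e^0.07 − 0.9)/(1.3 − 0.9) = 0.1725/0.4000 = 0.4313
Terminal stock prices: S_uuu = 329.6, S_uud = 228.2, S_udd = 158, S_ddd = 109.4
Terminal payoffs (K − S): max(-147.6, 0) = 0, max(-46.15, 0) = 0, max(24.05, 0) = 24.05, max(72.65, 0) = 72.65
Node uu (S = 253.5): V_uu = e^(−0.07)·[0.4313·0.0000 + 0.5687·0.0000] = 0.0000
Node ud (S = 175.5): V_ud = e^(−0.07)·[0.4313·0.0000 + 0.5687·24.0500] = 12.7532
Node dd (S = 121.5): V_dd = e^(−0.07)·[0.4313·24.0500 + 0.5687·72.6500] = 48.1957
Node u (S = 195): V_u = e^(−0.07)·[0.4313·0.0000 + 0.5687·12.7532] = 6.7628
Node d (S = 135): V_d = e^(−0.07)·[0.4313·12.7532 + 0.5687·48.1957] = 30.6855
Node 0 (S = 150): V_0 = e^(−0.07)·[0.4313·6.7628 + 0.5687·30.6855] = 18.9913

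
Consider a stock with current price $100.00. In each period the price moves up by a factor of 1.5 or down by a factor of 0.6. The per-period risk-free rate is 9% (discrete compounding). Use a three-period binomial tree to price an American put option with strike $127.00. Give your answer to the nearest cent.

Risk-neutral probability p = (1 + 0.09 − 0.6)/(1.5 − 0.6) = 0.4900/0.9000 = 0.5444
Terminal stock prices: S_uuu = 337.5, S_uud = 135, S_udd = 54, S_ddd = 21.6
Terminal payoffs (K − S): max(-210.5, 0) = 0, max(-8, 0) = 0, max(73, 0) = 73, max(105.4, 0) = 105.4
Node uu (S = 225): continuation = 1/1.09·[0.5444·0.0000 + 0.4556·0.0000] = 0.0000; exercise value = 0.0000 ≤ continuation, so V_uu = 0.0000
Node ud (S = 90): continuation = 1/1.09·[0.5444·0.0000 + 0.4556·73.0000] = 30.5097; exercise value = 37.0000 > continuation, so V_ud = 37.0000 (exercise)
Node dd (S = 36): continuation = 1/1.09·[0.5444·73.0000 + 0.4556·105.4000] = 80.5138; exercise value = 91.0000 > continuation, so V_dd = 91.0000 (exercise)
Node u (S = 150): continuation = 1/1.09·[0.5444·0.0000 + 0.4556·37.0000] = 15.4638; exercise value = 0.0000 ≤ continuation, so V_u = 15.4638
Node d (S = 60): continuation = 1/1.09·[0.5444·37.0000 + 0.4556·91.0000] = 56.5138; exercise value = 67.0000 > continuation, so V_d = 67.0000 (exercise)
Node 0 (S = 100): continuation = 1/1.09·[0.5444·15.4638 + 0.4556·67.0000] = 35.7261; exercise value = 27.0000 ≤ continuation, so V_0 = 35.7261

$35.73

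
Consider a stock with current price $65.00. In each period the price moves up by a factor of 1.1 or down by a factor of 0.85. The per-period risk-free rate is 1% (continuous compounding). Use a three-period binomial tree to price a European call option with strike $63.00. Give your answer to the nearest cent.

$7.64

Risk-neutral probability p = (e^0.01 − 0.85)/(1.1 − 0.85) = 0.1601/0.2500 = 0.6402
Terminal stock prices: S_uuu = 86.52, S_uud = 66.85, S_udd = 51.66, S_ddd = 39.92
Terminal payoffs (S − K): max(23.52, 0) = 23.52, max(3.853, 0) = 3.853, max(-11.34, 0) = 0, max(-23.08, 0) = 0
Node uu (S = 78.65): V_uu = e^(−0.01)·[0.6402·23.5150 + 0.3598·3.8525] = 16.2769
Node ud (S = 60.77): V_ud = e^(−0.01)·[0.6402·3.8525 + 0.3598·0.0000] = 2.4418
Node dd (S = 46.96): V_dd = e^(−0.01)·[0.6402·0.0000 + 0.3598·0.0000] = 0.0000
Node u (S = 71.5): V_u = e^(−0.01)·[0.6402·16.2769 + 0.3598·2.4418] = 11.1866
Node d (S = 55.25): V_d = e^(−0.01)·[0.6402·2.4418 + 0.3598·0.0000] = 1.5477
Node 0 (S = 65): V_0 = e^(−0.01)·[0.6402·11.1866 + 0.3598·1.5477] = 7.6417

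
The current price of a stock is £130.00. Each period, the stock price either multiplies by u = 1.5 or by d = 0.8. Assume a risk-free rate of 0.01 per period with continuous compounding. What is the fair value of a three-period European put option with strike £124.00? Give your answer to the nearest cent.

£19.11

Risk-neutral probability p = (e^0.01 − 0.8)/(1.5 − 0.8) = 0.2101/0.7000 = 0.3001
Terminal stock prices: S_uuu = 438.8, S_uud = 234, S_udd = 124.8, S_ddd = 66.56
Terminal payoffs (K − S): max(-314.8, 0) = 0, max(-110, 0) = 0, max(-0.8, 0) = 0, max(57.44, 0) = 57.44
Node uu (S = 292.5): V_uu = e^(−0.01)·[0.3001·0.0000 + 0.6999·0.0000] = 0.0000
Node ud (S = 156): V_ud = e^(−0.01)·[0.3001·0.0000 + 0.6999·0.0000] = 0.0000
Node dd (S = 83.2): V_dd = e^(−0.01)·[0.3001·0.0000 + 0.6999·57.4400] = 39.8038
Node u (S = 195): V_u = e^(−0.01)·[0.3001·0.0000 + 0.6999·0.0000] = 0.0000
Node d (S = 104): V_d = e^(−0.01)·[0.3001·0.0000 + 0.6999·39.8038] = 27.5826
Node 0 (S = 130): V_0 = e^(−0.01)·[0.3001·0.0000 + 0.6999·27.5826] = 19.1138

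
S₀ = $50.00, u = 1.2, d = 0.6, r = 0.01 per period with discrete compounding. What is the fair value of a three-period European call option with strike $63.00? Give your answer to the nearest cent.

$7.25

Risk-neutral probability p = (1 + 0.01 − 0.6)/(1.2 − 0.6) = 0.4100/0.6000 = 0.6833
Terminal stock prices: S_uuu = 86.4, S_uud = 43.2, S_udd = 21.6, S_ddd = 10.8
Terminal payoffs (S − K): max(23.4, 0) = 23.4, max(-19.8, 0) = 0, max(-41.4, 0) = 0, max(-52.2, 0) = 0
Node uu (S = 72): V_uu = 1/1.01·[0.6833·23.4000 + 0.3167·0.0000] = 15.8317
Node ud (S = 36): V_ud = 1/1.01·[0.6833·0.0000 + 0.3167·0.0000] = 0.0000
Node dd (S = 18): V_dd = 1/1.01·[0.6833·0.0000 + 0.3167·0.0000] = 0.0000
Node u (S = 60): V_u = 1/1.01·[0.6833·15.8317 + 0.3167·0.0000] = 10.7112
Node d (S = 30): V_d = 1/1.01·[0.6833·0.0000 + 0.3167·0.0000] = 0.0000
Node 0 (S = 50): V_0 = 1/1.01·[0.6833·10.7112 + 0.3167·0.0000] = 7.2469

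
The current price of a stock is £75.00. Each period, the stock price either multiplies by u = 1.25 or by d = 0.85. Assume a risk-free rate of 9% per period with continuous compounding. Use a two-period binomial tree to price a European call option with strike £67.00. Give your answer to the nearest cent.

£20.66

Risk-neutral probability p = (e^0.09 − 0.85)/(1.25 − 0.85) = 0.2442/0.4000 = 0.6104
Terminal stock prices: S_uu = 117.2, S_ud = 79.69, S_dd = 54.19
Terminal payoffs (S − K): max(50.19, 0) = 50.19, max(12.69, 0) = 12.69, max(-12.81, 0) = 0
Node u (S = 93.75): V_u = e^(−0.09)·[0.6104·50.1875 + 0.3896·12.6875] = 32.5166
Node d (S = 63.75): V_d = e^(−0.09)·[0.6104·12.6875 + 0.3896·0.0000] = 7.0783
Node 0 (S = 75): V_0 = e^(−0.09)·[0.6104·32.5166 + 0.3896·7.0783] = 20.6610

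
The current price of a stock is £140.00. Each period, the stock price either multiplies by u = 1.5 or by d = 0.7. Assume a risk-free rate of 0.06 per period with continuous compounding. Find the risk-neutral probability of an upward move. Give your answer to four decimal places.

Risk-neutral probability p = (e^0.06 − 0.7)/(1.5 − 0.7) = 0.3618/0.8000 = 0.4523

p = 0.4523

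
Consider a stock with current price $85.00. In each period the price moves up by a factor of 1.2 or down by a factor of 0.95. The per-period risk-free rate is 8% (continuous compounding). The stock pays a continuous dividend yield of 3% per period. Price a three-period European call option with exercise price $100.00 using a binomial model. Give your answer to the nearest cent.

$6.20

Per-period risk-free factor R = e^0.08 = 1.0833; dividend-adjusted growth = e^(0.08−0.03) = 1.0513.
Risk-neutral probability p = (1.0513 − 0.95)/(1.2 − 0.95) = 0.1013/0.2500 = 0.4051
Terminal stock prices: S_uuu = 146.9, S_uud = 116.3, S_udd = 92.05, S_ddd = 72.88
Terminal payoffs (S − K): max(46.88, 0) = 46.88, max(16.28, 0) = 16.28, max(-7.945, 0) = 0, max(-27.12, 0) = 0
Node uu (S = 122.4): V_uu = e^(−0.08)·[0.4051·46.8800 + 0.5949·16.2800] = 26.4709
Node ud (S = 96.9): V_ud = e^(−0.08)·[0.4051·16.2800 + 0.5949·0.0000] = 6.0877
Node dd (S = 76.71): V_dd = e^(−0.08)·[0.4051·0.0000 + 0.5949·0.0000] = 0.0000
Node u (S = 102): V_u = e^(−0.08)·[0.4051·26.4709 + 0.5949·6.0877] = 13.2418
Node d (S = 80.75): V_d = e^(−0.08)·[0.4051·6.0877 + 0.5949·0.0000] = 2.2765
Node 0 (S = 85): V_0 = e^(−0.08)·[0.4051·13.2418 + 0.5949·2.2765] = 6.2018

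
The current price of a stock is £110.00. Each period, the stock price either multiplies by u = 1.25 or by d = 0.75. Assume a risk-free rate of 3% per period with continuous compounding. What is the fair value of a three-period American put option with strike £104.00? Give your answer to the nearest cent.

Risk-neutral probability p = (e^0.03 − 0.75)/(1.25 − 0.75) = 0.2805/0.5000 = 0.5609
Terminal stock prices: S_uuu = 214.8, S_uud = 128.9, S_udd = 77.34, S_ddd = 46.41
Terminal payoffs (K − S): max(-110.8, 0) = 0, max(-24.91, 0) = 0, max(26.66, 0) = 26.66, max(57.59, 0) = 57.59
Node uu (S = 171.9): continuation = e^(−0.03)·[0.5609·0.0000 + 0.4391·0.0000] = 0.0000; exercise value = 0.0000 ≤ continuation, so V_uu = 0.0000
Node ud (S = 103.1): continuation = e^(−0.03)·[0.5609·0.0000 + 0.4391·26.6562] = 11.3586; exercise value = 0.8750 ≤ continuation, so V_ud = 11.3586
Node dd (S = 61.88): continuation = e^(−0.03)·[0.5609·26.6562 + 0.4391·57.5938] = 39.0513; exercise value = 42.1250 > continuation, so V_dd = 42.1250 (exercise)
Node u (S = 137.5): continuation = e^(−0.03)·[0.5609·0.0000 + 0.4391·11.3586] = 4.8401; exercise value = 0.0000 ≤ continuation, so V_u = 4.8401
Node d (S = 82.5): continuation = e^(−0.03)·[0.5609·11.3586 + 0.4391·42.1250] = 24.1329; exercise value = 21.5000 ≤ continuation, so V_d = 24.1329
Node 0 (S = 110): continuation = e^(−0.03)·[0.5609·4.8401 + 0.4391·24.1329] = 12.9180; exercise value = 0.0000 ≤ continuation, so V_0 = 12.9180

£12.92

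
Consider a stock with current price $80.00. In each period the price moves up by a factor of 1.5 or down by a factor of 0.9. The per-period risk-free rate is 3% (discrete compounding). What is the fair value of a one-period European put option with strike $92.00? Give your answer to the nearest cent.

Risk-neutral probability p = (1 + 0.03 − 0.9)/(1.5 − 0.9) = 0.1300/0.6000 = 0.2167
Terminal stock prices: S_u = 120, S_d = 72
Terminal payoffs (K − S): max(-28, 0) = 0, max(20, 0) = 20
Node 0 (S = 80): V_0 = 1/1.03·[0.2167·0.0000 + 0.7833·20.0000] = 15.2104

$15.21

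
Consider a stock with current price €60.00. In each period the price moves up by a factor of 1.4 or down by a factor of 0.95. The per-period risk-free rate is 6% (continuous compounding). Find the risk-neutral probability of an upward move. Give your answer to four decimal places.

p = 0.2485

Risk-neutral probability p = (e^0.06 − 0.95)/(1.4 − 0.95) = 0.1118/0.4500 = 0.2485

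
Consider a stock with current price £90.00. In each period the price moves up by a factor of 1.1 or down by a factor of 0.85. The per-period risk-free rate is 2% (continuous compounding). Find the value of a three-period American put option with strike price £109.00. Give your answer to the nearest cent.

Risk-neutral probability p = (e^0.02 − 0.85)/(1.1 − 0.85) = 0.1702/0.2500 = 0.6808
Terminal stock prices: S_uuu = 119.8, S_uud = 92.57, S_udd = 71.53, S_ddd = 55.27
Terminal payoffs (K − S): max(-10.79, 0) = 0, max(16.43, 0) = 16.43, max(37.47, 0) = 37.47, max(53.73, 0) = 53.73
Node uu (S = 108.9): continuation = e^(−0.02)·[0.6808·0.0000 + 0.3192·16.4350] = 5.1421; exercise value = 0.1000 ≤ continuation, so V_uu = 5.1421
Node ud (S = 84.15): continuation = e^(−0.02)·[0.6808·16.4350 + 0.3192·37.4725] = 22.6917; exercise value = 24.8500 > continuation, so V_ud = 24.8500 (exercise)
Node dd (S = 65.02): continuation = e^(−0.02)·[0.6808·37.4725 + 0.3192·53.7288] = 41.8167; exercise value = 43.9750 > continuation, so V_dd = 43.9750 (exercise)
Node u (S = 99): continuation = e^(−0.02)·[0.6808·5.1421 + 0.3192·24.8500] = 11.2064; exercise value = 10.0000 ≤ continuation, so V_u = 11.2064
Node d (S = 76.5): continuation = e^(−0.02)·[0.6808·24.8500 + 0.3192·43.9750] = 30.3417; exercise value = 32.5000 > continuation, so V_d = 32.5000 (exercise)
Node 0 (S = 90): continuation = e^(−0.02)·[0.6808·11.2064 + 0.3192·32.5000] = 17.6467; exercise value = 19.0000 > continuation, so V_0 = 19.0000 (exercise)

£19.00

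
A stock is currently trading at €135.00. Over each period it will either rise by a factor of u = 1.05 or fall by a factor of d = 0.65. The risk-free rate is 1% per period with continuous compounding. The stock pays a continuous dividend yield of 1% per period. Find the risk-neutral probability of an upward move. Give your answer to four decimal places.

Per-period risk-free factor R = e^0.01 = 1.0101; dividend-adjusted growth = e^(0.01−0.01) = 1.0000.
Risk-neutral probability p = (1.0000 − 0.65)/(1.05 − 0.65) = 0.3500/0.4000 = 0.8750

p = 0.8750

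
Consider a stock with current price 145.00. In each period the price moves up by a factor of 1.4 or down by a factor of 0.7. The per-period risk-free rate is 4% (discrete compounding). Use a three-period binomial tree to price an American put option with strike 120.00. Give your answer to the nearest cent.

16.66

Risk-neutral probability p = (1 + 0.04 − 0.7)/(1.4 − 0.7) = 0.3400/0.7000 = 0.4857
Terminal stock prices: S_uuu = 397.9, S_uud = 198.9, S_udd = 99.47, S_ddd = 49.73
Terminal payoffs (K − S): max(-277.9, 0) = 0, max(-78.94, 0) = 0, max(20.53, 0) = 20.53, max(70.27, 0) = 70.27
Node uu (S = 284.2): continuation = 1/1.04·[0.4857·0.0000 + 0.5143·0.0000] = 0.0000; exercise value = 0.0000 ≤ continuation, so V_uu = 0.0000
Node ud (S = 142.1): continuation = 1/1.04·[0.4857·0.0000 + 0.5143·20.5300] = 10.1522; exercise value = 0.0000 ≤ continuation, so V_ud = 10.1522
Node dd (S = 71.05): continuation = 1/1.04·[0.4857·20.5300 + 0.5143·70.2650] = 44.3346; exercise value = 48.9500 > continuation, so V_dd = 48.9500 (exercise)
Node u (S = 203): continuation = 1/1.04·[0.4857·0.0000 + 0.5143·10.1522] = 5.0203; exercise value = 0.0000 ≤ continuation, so V_u = 5.0203
Node d (S = 101.5): continuation = 1/1.04·[0.4857·10.1522 + 0.5143·48.9500] = 28.9475; exercise value = 18.5000 ≤ continuation, so V_d = 28.9475
Node 0 (S = 145): continuation = 1/1.04·[0.4857·5.0203 + 0.5143·28.9475] = 16.6593; exercise value = 0.0000 ≤ continuation, so V_0 = 16.6593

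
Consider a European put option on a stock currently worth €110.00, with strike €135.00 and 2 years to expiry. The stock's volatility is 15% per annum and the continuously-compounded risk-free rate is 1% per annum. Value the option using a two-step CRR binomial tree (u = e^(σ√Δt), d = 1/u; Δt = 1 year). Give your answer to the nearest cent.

CRR parameters: u = e^(σ√Δt) = e^(0.15·√1) = 1.1618, d = 1/u = 0.8607
Per-period rate: rΔt = 0.01·1 = 0.01, so R = e^0.01 = 1.0101
Risk-neutral probability p = (e^0.01 − 0.8607)/(1.1618 − 0.8607) = 0.1493/0.3011 = 0.4959
Terminal stock prices: S_uu = 148.5, S_ud = 110, S_dd = 81.49
Terminal payoffs (K − S): max(-13.48, 0) = 0, max(25, 0) = 25, max(53.51, 0) = 53.51
Node u (S = 127.8): V_u = e^(−0.01)·[0.4959·0.0000 + 0.5041·25.0000] = 12.4760
Node d (S = 94.68): V_d = e^(−0.01)·[0.4959·25.0000 + 0.5041·53.5100] = 38.9789
Node 0 (S = 110): V_0 = e^(−0.01)·[0.4959·12.4760 + 0.5041·38.9789] = 25.5778

€25.58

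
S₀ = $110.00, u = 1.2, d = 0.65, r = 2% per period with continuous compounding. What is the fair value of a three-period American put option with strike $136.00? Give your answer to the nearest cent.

$35.89

Risk-neutral probability p = (e^0.02 − 0.65)/(1.2 − 0.65) = 0.3702/0.5500 = 0.6731
Terminal stock prices: S_uuu = 190.1, S_uud = 103, S_udd = 55.77, S_ddd = 30.21
Terminal payoffs (K − S): max(-54.08, 0) = 0, max(33.04, 0) = 33.04, max(80.23, 0) = 80.23, max(105.8, 0) = 105.8
Node uu (S = 158.4): continuation = e^(−0.02)·[0.6731·0.0000 + 0.3269·33.0400] = 10.5871; exercise value = 0.0000 ≤ continuation, so V_uu = 10.5871
Node ud (S = 85.8): continuation = e^(−0.02)·[0.6731·33.0400 + 0.3269·80.2300] = 47.5070; exercise value = 50.2000 > continuation, so V_ud = 50.2000 (exercise)
Node dd (S = 46.48): continuation = e^(−0.02)·[0.6731·80.2300 + 0.3269·105.7912] = 86.8320; exercise value = 89.5250 > continuation, so V_dd = 89.5250 (exercise)
Node u (S = 132): continuation = e^(−0.02)·[0.6731·10.5871 + 0.3269·50.2000] = 23.0708; exercise value = 4.0000 ≤ continuation, so V_u = 23.0708
Node d (S = 71.5): continuation = e^(−0.02)·[0.6731·50.2000 + 0.3269·89.5250] = 61.8070; exercise value = 64.5000 > continuation, so V_d = 64.5000 (exercise)
Node 0 (S = 110): continuation = e^(−0.02)·[0.6731·23.0708 + 0.3269·64.5000] = 35.8893; exercise value = 26.0000 ≤ continuation, so V_0 = 35.8893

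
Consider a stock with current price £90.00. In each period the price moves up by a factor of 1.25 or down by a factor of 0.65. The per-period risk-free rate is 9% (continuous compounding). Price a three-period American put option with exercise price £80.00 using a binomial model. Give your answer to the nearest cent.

£6.34

Risk-neutral probability p = (e^0.09 − 0.65)/(1.25 − 0.65) = 0.4442/0.6000 = 0.7403
Terminal stock prices: S_uuu = 175.8, S_uud = 91.41, S_udd = 47.53, S_ddd = 24.72
Terminal payoffs (K − S): max(-95.78, 0) = 0, max(-11.41, 0) = 0, max(32.47, 0) = 32.47, max(55.28, 0) = 55.28
Node uu (S = 140.6): continuation = e^(−0.09)·[0.7403·0.0000 + 0.2597·0.0000] = 0.0000; exercise value = 0.0000 ≤ continuation, so V_uu = 0.0000
Node ud (S = 73.12): continuation = e^(−0.09)·[0.7403·0.0000 + 0.2597·32.4687] = 7.7067; exercise value = 6.8750 ≤ continuation, so V_ud = 7.7067
Node dd (S = 38.03): continuation = e^(−0.09)·[0.7403·32.4687 + 0.2597·55.2837] = 35.0895; exercise value = 41.9750 > continuation, so V_dd = 41.9750 (exercise)
Node u (S = 112.5): continuation = e^(−0.09)·[0.7403·0.0000 + 0.2597·7.7067] = 1.8292; exercise value = 0.0000 ≤ continuation, so V_u = 1.8292
Node d (S = 58.5): continuation = e^(−0.09)·[0.7403·7.7067 + 0.2597·41.9750] = 15.1772; exercise value = 21.5000 > continuation, so V_d = 21.5000 (exercise)
Node 0 (S = 90): continuation = e^(−0.09)·[0.7403·1.8292 + 0.2597·21.5000] = 6.3408; exercise value = 0.0000 ≤ continuation, so V_0 = 6.3408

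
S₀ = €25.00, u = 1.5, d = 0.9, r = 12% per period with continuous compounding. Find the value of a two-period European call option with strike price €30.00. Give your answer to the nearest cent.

€4.36

Risk-neutral probability p = (e^0.12 − 0.9)/(1.5 − 0.9) = 0.2275/0.6000 = 0.3792
Terminal stock prices: S_uu = 56.25, S_ud = 33.75, S_dd = 20.25
Terminal payoffs (S − K): max(26.25, 0) = 26.25, max(3.75, 0) = 3.75, max(-9.75, 0) = 0
Node u (S = 37.5): V_u = e^(−0.12)·[0.3792·26.2500 + 0.6208·3.7500] = 10.8924
Node d (S = 22.5): V_d = e^(−0.12)·[0.3792·3.7500 + 0.6208·0.0000] = 1.2611
Node 0 (S = 25): V_0 = e^(−0.12)·[0.3792·10.8924 + 0.6208·1.2611] = 4.3573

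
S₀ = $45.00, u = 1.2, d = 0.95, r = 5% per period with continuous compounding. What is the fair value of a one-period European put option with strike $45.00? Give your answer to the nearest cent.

Risk-neutral probability p = (e^0.05 − 0.95)/(1.2 − 0.95) = 0.1013/0.2500 = 0.4051
Terminal stock prices: S_u = 54, S_d = 42.75
Terminal payoffs (K − S): max(-9, 0) = 0, max(2.25, 0) = 2.25
Node 0 (S = 45): V_0 = e^(−0.05)·[0.4051·0.0000 + 0.5949·2.2500] = 1.2733

$1.27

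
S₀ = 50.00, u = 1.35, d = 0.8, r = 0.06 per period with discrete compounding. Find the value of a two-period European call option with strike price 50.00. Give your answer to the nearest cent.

9.95

Risk-neutral probability p = (1 + 0.06 − 0.8)/(1.35 − 0.8) = 0.2600/0.5500 = 0.4727
Terminal stock prices: S_uu = 91.13, S_ud = 54, S_dd = 32
Terminal payoffs (S − K): max(41.13, 0) = 41.13, max(4, 0) = 4, max(-18, 0) = 0
Node u (S = 67.5): V_u = 1/1.06·[0.4727·41.1250 + 0.5273·4.0000] = 20.3302
Node d (S = 40): V_d = 1/1.06·[0.4727·4.0000 + 0.5273·0.0000] = 1.7839
Node 0 (S = 50): V_0 = 1/1.06·[0.4727·20.3302 + 0.5273·1.7839] = 9.9540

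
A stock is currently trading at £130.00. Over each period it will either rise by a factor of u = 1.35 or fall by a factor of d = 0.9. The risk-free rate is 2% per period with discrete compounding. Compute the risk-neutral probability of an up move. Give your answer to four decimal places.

p = 0.2667

Risk-neutral probability p = (1 + 0.02 − 0.9)/(1.35 − 0.9) = 0.1200/0.4500 = 0.2667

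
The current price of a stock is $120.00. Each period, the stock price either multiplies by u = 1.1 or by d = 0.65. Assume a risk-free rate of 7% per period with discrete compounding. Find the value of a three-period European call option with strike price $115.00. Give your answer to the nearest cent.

Risk-neutral probability p = (1 + 0.07 − 0.65)/(1.1 − 0.65) = 0.4200/0.4500 = 0.9333
Terminal stock prices: S_uuu = 159.7, S_uud = 94.38, S_udd = 55.77, S_ddd = 32.95
Terminal payoffs (S − K): max(44.72, 0) = 44.72, max(-20.62, 0) = 0, max(-59.23, 0) = 0, max(-82.05, 0) = 0
Node uu (S = 145.2): V_uu = 1/1.07·[0.9333·44.7200 + 0.0667·0.0000] = 39.0081
Node ud (S = 85.8): V_ud = 1/1.07·[0.9333·0.0000 + 0.0667·0.0000] = 0.0000
Node dd (S = 50.7): V_dd = 1/1.07·[0.9333·0.0000 + 0.0667·0.0000] = 0.0000
Node u (S = 132): V_u = 1/1.07·[0.9333·39.0081 + 0.0667·0.0000] = 34.0258
Node d (S = 78): V_d = 1/1.07·[0.9333·0.0000 + 0.0667·0.0000] = 0.0000
Node 0 (S = 120): V_0 = 1/1.07·[0.9333·34.0258 + 0.0667·0.0000] = 29.6798

$29.68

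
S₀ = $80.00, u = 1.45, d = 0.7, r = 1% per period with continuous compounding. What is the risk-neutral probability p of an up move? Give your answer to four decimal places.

Risk-neutral probability p = (e^0.01 − 0.7)/(1.45 − 0.7) = 0.3101/0.7500 = 0.4134

p = 0.4134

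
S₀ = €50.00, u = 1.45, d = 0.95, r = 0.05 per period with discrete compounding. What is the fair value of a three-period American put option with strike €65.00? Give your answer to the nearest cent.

€15.00

Risk-neutral probability p = (1 + 0.05 − 0.95)/(1.45 − 0.95) = 0.1000/0.5000 = 0.2000
Terminal stock prices: S_uuu = 152.4, S_uud = 99.87, S_udd = 65.43, S_ddd = 42.87
Terminal payoffs (K − S): max(-87.43, 0) = 0, max(-34.87, 0) = 0, max(-0.4312, 0) = 0, max(22.13, 0) = 22.13
Node uu (S = 105.1): continuation = 1/1.05·[0.2000·0.0000 + 0.8000·0.0000] = 0.0000; exercise value = 0.0000 ≤ continuation, so V_uu = 0.0000
Node ud (S = 68.88): continuation = 1/1.05·[0.2000·0.0000 + 0.8000·0.0000] = 0.0000; exercise value = 0.0000 ≤ continuation, so V_ud = 0.0000
Node dd (S = 45.12): continuation = 1/1.05·[0.2000·0.0000 + 0.8000·22.1313] = 16.8619; exercise value = 19.8750 > continuation, so V_dd = 19.8750 (exercise)
Node u (S = 72.5): continuation = 1/1.05·[0.2000·0.0000 + 0.8000·0.0000] = 0.0000; exercise value = 0.0000 ≤ continuation, so V_u = 0.0000
Node d (S = 47.5): continuation = 1/1.05·[0.2000·0.0000 + 0.8000·19.8750] = 15.1429; exercise value = 17.5000 > continuation, so V_d = 17.5000 (exercise)
Node 0 (S = 50): continuation = 1/1.05·[0.2000·0.0000 + 0.8000·17.5000] = 13.3333; exercise value = 15.0000 > continuation, so V_0 = 15.0000 (exercise)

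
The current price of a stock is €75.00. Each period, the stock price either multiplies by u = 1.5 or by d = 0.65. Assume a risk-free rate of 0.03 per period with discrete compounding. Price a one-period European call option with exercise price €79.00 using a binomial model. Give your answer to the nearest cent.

€14.54

Risk-neutral probability p = (1 + 0.03 − 0.65)/(1.5 − 0.65) = 0.3800/0.8500 = 0.4471
Terminal stock prices: S_u = 112.5, S_d = 48.75
Terminal payoffs (S − K): max(33.5, 0) = 33.5, max(-30.25, 0) = 0
Node 0 (S = 75): V_0 = 1/1.03·[0.4471·33.5000 + 0.5529·0.0000] = 14.5403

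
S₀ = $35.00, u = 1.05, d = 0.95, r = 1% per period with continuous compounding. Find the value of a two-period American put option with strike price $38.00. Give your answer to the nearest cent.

$3.00

Risk-neutral probability p = (e^0.01 − 0.95)/(1.05 − 0.95) = 0.0601/0.1000 = 0.6005
Terminal stock prices: S_uu = 38.59, S_ud = 34.91, S_dd = 31.59
Terminal payoffs (K − S): max(-0.5875, 0) = 0, max(3.087, 0) = 3.087, max(6.413, 0) = 6.413
Node u (S = 36.75): continuation = e^(−0.01)·[0.6005·0.0000 + 0.3995·3.0875] = 1.2212; exercise value = 1.2500 > continuation, so V_u = 1.2500 (exercise)
Node d (S = 33.25): continuation = e^(−0.01)·[0.6005·3.0875 + 0.3995·6.4125] = 4.3719; exercise value = 4.7500 > continuation, so V_d = 4.7500 (exercise)
Node 0 (S = 35): continuation = e^(−0.01)·[0.6005·1.2500 + 0.3995·4.7500] = 2.6219; exercise value = 3.0000 > continuation, so V_0 = 3.0000 (exercise)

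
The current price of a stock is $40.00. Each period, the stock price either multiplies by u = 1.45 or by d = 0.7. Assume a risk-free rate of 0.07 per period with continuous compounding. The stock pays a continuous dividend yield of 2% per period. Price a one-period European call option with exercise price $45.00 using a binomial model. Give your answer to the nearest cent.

$5.68

Per-period risk-free factor R = e^0.07 = 1.0725; dividend-adjusted growth = e^(0.07−0.02) = 1.0513.
Risk-neutral probability p = (1.0513 − 0.7)/(1.45 − 0.7) = 0.3513/0.7500 = 0.4684
Terminal stock prices: S_u = 58, S_d = 28
Terminal payoffs (S − K): max(13, 0) = 13, max(-17, 0) = 0
Node 0 (S = 40): V_0 = e^(−0.07)·[0.4684·13.0000 + 0.5316·0.0000] = 5.6771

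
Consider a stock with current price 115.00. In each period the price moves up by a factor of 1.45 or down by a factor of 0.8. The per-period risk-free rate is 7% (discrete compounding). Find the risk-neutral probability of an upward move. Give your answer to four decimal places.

p = 0.4154

Risk-neutral probability p = (1 + 0.07 − 0.8)/(1.45 − 0.8) = 0.2700/0.6500 = 0.4154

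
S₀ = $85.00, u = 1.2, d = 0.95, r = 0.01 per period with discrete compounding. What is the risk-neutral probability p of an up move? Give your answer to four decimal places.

p = 0.2400

Risk-neutral probability p = (1 + 0.01 − 0.95)/(1.2 − 0.95) = 0.0600/0.2500 = 0.2400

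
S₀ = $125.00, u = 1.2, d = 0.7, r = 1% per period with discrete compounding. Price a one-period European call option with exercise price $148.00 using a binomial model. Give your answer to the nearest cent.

$1.23

Risk-neutral probability p = (1 + 0.01 − 0.7)/(1.2 − 0.7) = 0.3100/0.5000 = 0.6200
Terminal stock prices: S_u = 150, S_d = 87.5
Terminal payoffs (S − K): max(2, 0) = 2, max(-60.5, 0) = 0
Node 0 (S = 125): V_0 = 1/1.01·[0.6200·2.0000 + 0.3800·0.0000] = 1.2277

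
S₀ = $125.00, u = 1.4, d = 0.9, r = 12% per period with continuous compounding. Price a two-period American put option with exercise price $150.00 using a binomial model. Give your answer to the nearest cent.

$25.00

Risk-neutral probability p = (e^0.12 − 0.9)/(1.4 − 0.9) = 0.2275/0.5000 = 0.4550
Terminal stock prices: S_uu = 245, S_ud = 157.5, S_dd = 101.2
Terminal payoffs (K − S): max(-95, 0) = 0, max(-7.5, 0) = 0, max(48.75, 0) = 48.75
Node u (S = 175): continuation = e^(−0.12)·[0.4550·0.0000 + 0.5450·0.0000] = 0.0000; exercise value = 0.0000 ≤ continuation, so V_u = 0.0000
Node d (S = 112.5): continuation = e^(−0.12)·[0.4550·0.0000 + 0.5450·48.7500] = 23.5646; exercise value = 37.5000 > continuation, so V_d = 37.5000 (exercise)
Node 0 (S = 125): continuation = e^(−0.12)·[0.4550·0.0000 + 0.5450·37.5000] = 18.1266; exercise value = 25.0000 > continuation, so V_0 = 25.0000 (exercise)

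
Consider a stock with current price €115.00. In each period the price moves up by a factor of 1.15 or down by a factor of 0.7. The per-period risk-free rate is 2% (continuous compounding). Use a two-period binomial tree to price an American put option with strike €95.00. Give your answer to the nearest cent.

Risk-neutral probability p = (e^0.02 − 0.7)/(1.15 − 0.7) = 0.3202/0.4500 = 0.7116
Terminal stock prices: S_uu = 152.1, S_ud = 92.57, S_dd = 56.35
Terminal payoffs (K − S): max(-57.09, 0) = 0, max(2.425, 0) = 2.425, max(38.65, 0) = 38.65
Node u (S = 132.2): continuation = e^(−0.02)·[0.7116·0.0000 + 0.2884·2.4250] = 0.6856; exercise value = 0.0000 ≤ continuation, so V_u = 0.6856
Node d (S = 80.5): continuation = e^(−0.02)·[0.7116·2.4250 + 0.2884·38.6500] = 12.6189; exercise value = 14.5000 > continuation, so V_d = 14.5000 (exercise)
Node 0 (S = 115): continuation = e^(−0.02)·[0.7116·0.6856 + 0.2884·14.5000] = 4.5778; exercise value = 0.0000 ≤ continuation, so V_0 = 4.5778

€4.58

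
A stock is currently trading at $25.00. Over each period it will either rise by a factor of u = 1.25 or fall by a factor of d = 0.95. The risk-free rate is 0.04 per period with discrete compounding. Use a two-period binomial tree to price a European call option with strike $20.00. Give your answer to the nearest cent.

Risk-neutral probability p = (1 + 0.04 − 0.95)/(1.25 − 0.95) = 0.0900/0.3000 = 0.3000
Terminal stock prices: S_uu = 39.06, S_ud = 29.69, S_dd = 22.56
Terminal payoffs (S − K): max(19.06, 0) = 19.06, max(9.688, 0) = 9.688, max(2.562, 0) = 2.562
Node u (S = 31.25): V_u = 1/1.04·[0.3000·19.0625 + 0.7000·9.6875] = 12.0192
Node d (S = 23.75): V_d = 1/1.04·[0.3000·9.6875 + 0.7000·2.5625] = 4.5192
Node 0 (S = 25): V_0 = 1/1.04·[0.3000·12.0192 + 0.7000·4.5192] = 6.5089

$6.51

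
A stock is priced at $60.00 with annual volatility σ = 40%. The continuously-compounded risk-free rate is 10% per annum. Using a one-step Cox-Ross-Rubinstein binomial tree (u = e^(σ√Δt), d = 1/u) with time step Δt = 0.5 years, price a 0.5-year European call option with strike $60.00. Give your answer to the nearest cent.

$9.69

CRR parameters: u = e^(σ√Δt) = e^(0.4·√0.5) = 1.3269, d = 1/u = 0.7536
Per-period rate: rΔt = 0.1·0.5 = 0.05, so R = e^0.05 = 1.0513
Risk-neutral probability p = (e^0.05 − 0.7536)/(1.3269 − 0.7536) = 0.2976/0.5733 = 0.5192
Terminal stock prices: S_u = 79.61, S_d = 45.22
Terminal payoffs (S − K): max(19.61, 0) = 19.61, max(-14.78, 0) = 0
Node 0 (S = 60): V_0 = e^(−0.05)·[0.5192·19.6138 + 0.4808·0.0000] = 9.6867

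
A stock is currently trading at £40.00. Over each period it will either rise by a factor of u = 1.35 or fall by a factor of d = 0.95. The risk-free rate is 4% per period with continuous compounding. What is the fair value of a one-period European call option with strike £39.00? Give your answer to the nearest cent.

£3.27

Risk-neutral probability p = (e^0.04 − 0.95)/(1.35 − 0.95) = 0.0908/0.4000 = 0.2270
Terminal stock prices: S_u = 54, S_d = 38
Terminal payoffs (S − K): max(15, 0) = 15, max(-1, 0) = 0
Node 0 (S = 40): V_0 = e^(−0.04)·[0.2270·15.0000 + 0.7730·0.0000] = 3.2719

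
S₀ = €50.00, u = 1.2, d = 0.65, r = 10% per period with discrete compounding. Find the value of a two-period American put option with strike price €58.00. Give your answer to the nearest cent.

€8.00

Risk-neutral probability p = (1 + 0.1 − 0.65)/(1.2 − 0.65) = 0.4500/0.5500 = 0.8182
Terminal stock prices: S_uu = 72, S_ud = 39, S_dd = 21.13
Terminal payoffs (K − S): max(-14, 0) = 0, max(19, 0) = 19, max(36.88, 0) = 36.88
Node u (S = 60): continuation = 1/1.1·[0.8182·0.0000 + 0.1818·19.0000] = 3.1405; exercise value = 0.0000 ≤ continuation, so V_u = 3.1405
Node d (S = 32.5): continuation = 1/1.1·[0.8182·19.0000 + 0.1818·36.8750] = 20.2273; exercise value = 25.5000 > continuation, so V_d = 25.5000 (exercise)
Node 0 (S = 50): continuation = 1/1.1·[0.8182·3.1405 + 0.1818·25.5000] = 6.5508; exercise value = 8.0000 > continuation, so V_0 = 8.0000 (exercise)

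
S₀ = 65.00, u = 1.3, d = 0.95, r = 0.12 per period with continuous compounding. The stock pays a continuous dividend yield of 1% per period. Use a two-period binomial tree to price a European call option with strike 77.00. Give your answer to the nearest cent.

7.12

Per-period risk-free factor R = e^0.12 = 1.1275; dividend-adjusted growth = e^(0.12−0.01) = 1.1163.
Risk-neutral probability p = (1.1163 − 0.95)/(1.3 − 0.95) = 0.1663/0.3500 = 0.4751
Terminal stock prices: S_uu = 109.9, S_ud = 80.27, S_dd = 58.66
Terminal payoffs (S − K): max(32.85, 0) = 32.85, max(3.275, 0) = 3.275, max(-18.34, 0) = 0
Node u (S = 84.5): V_u = e^(−0.12)·[0.4751·32.8500 + 0.5249·3.2750] = 15.3663
Node d (S = 61.75): V_d = e^(−0.12)·[0.4751·3.2750 + 0.5249·0.0000] = 1.3799
Node 0 (S = 65): V_0 = e^(−0.12)·[0.4751·15.3663 + 0.5249·1.3799] = 7.1172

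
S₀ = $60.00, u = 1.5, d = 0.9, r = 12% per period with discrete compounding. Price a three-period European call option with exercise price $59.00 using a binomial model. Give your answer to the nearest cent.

Risk-neutral probability p = (1 + 0.12 − 0.9)/(1.5 − 0.9) = 0.2200/0.6000 = 0.3667
Terminal stock prices: S_uuu = 202.5, S_uud = 121.5, S_udd = 72.9, S_ddd = 43.74
Terminal payoffs (S − K): max(143.5, 0) = 143.5, max(62.5, 0) = 62.5, max(13.9, 0) = 13.9, max(-15.26, 0) = 0
Node uu (S = 135): V_uu = 1/1.12·[0.3667·143.5000 + 0.6333·62.5000] = 82.3214
Node ud (S = 81): V_ud = 1/1.12·[0.3667·62.5000 + 0.6333·13.9000] = 28.3214
Node dd (S = 48.6): V_dd = 1/1.12·[0.3667·13.9000 + 0.6333·0.0000] = 4.5506
Node u (S = 90): V_u = 1/1.12·[0.3667·82.3214 + 0.6333·28.3214] = 42.9656
Node d (S = 54): V_d = 1/1.12·[0.3667·28.3214 + 0.6333·4.5506] = 11.8451
Node 0 (S = 60): V_0 = 1/1.12·[0.3667·42.9656 + 0.6333·11.8451] = 20.7643

$20.76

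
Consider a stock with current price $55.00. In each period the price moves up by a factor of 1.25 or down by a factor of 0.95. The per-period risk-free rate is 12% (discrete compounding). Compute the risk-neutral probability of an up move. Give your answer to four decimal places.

Risk-neutral probability p = (1 + 0.12 − 0.95)/(1.25 − 0.95) = 0.1700/0.3000 = 0.5667

p = 0.5667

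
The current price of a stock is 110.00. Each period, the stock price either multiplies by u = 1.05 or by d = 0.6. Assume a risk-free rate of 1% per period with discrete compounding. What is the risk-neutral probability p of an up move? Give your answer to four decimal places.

p = 0.9111

Risk-neutral probability p = (1 + 0.01 − 0.6)/(1.05 − 0.6) = 0.4100/0.4500 = 0.9111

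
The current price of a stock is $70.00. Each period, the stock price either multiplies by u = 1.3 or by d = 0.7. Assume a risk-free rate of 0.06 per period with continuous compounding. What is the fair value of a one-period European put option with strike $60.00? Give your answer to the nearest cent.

$4.11

Risk-neutral probability p = (e^0.06 − 0.7)/(1.3 − 0.7) = 0.3618/0.6000 = 0.6031
Terminal stock prices: S_u = 91, S_d = 49
Terminal payoffs (K − S): max(-31, 0) = 0, max(11, 0) = 11
Node 0 (S = 70): V_0 = e^(−0.06)·[0.6031·0.0000 + 0.3969·11.0000] = 4.1121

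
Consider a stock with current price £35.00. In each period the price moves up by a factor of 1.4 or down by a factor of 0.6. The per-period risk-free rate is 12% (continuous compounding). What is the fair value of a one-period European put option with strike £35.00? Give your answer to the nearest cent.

Risk-neutral probability p = (e^0.12 − 0.6)/(1.4 − 0.6) = 0.5275/0.8000 = 0.6594
Terminal stock prices: S_u = 49, S_d = 21
Terminal payoffs (K − S): max(-14, 0) = 0, max(14, 0) = 14
Node 0 (S = 35): V_0 = e^(−0.12)·[0.6594·0.0000 + 0.3406·14.0000] = 4.2296

£4.23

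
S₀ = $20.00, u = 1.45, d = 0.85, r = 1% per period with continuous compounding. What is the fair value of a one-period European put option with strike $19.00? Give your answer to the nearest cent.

Risk-neutral probability p = (e^0.01 − 0.85)/(1.45 − 0.85) = 0.1601/0.6000 = 0.2668
Terminal stock prices: S_u = 29, S_d = 17
Terminal payoffs (K − S): max(-10, 0) = 0, max(2, 0) = 2
Node 0 (S = 20): V_0 = e^(−0.01)·[0.2668·0.0000 + 0.7332·2.0000] = 1.4519

$1.45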